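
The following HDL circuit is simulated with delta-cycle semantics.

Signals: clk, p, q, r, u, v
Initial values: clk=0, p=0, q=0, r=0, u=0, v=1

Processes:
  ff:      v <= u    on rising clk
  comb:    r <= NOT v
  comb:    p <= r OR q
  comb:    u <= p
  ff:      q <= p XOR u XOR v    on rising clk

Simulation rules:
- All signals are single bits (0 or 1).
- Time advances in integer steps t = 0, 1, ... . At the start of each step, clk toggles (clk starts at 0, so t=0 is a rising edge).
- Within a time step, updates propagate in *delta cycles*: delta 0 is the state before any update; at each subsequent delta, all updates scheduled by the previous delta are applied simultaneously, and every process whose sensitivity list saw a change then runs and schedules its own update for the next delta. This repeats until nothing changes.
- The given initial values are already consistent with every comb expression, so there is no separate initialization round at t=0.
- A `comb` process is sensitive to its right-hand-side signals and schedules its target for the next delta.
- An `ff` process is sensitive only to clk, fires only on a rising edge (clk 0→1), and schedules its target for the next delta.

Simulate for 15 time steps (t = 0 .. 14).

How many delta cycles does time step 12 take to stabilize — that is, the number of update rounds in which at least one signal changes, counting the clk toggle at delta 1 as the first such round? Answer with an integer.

4

[bits: q,v,r,clk,p,u]
t=0: Δ0=010000 Δ1=010100 Δ2=100100 Δ3=101110 Δ4=101111 | 4Δ
t=1: Δ0=101111 Δ1=101011 | 1Δ
t=2: Δ0=101011 Δ1=101111 Δ2=011111 Δ3=010111 Δ4=010101 Δ5=010100 | 5Δ
t=3: Δ0=010100 Δ1=010000 | 1Δ
t=4: Δ0=010000 Δ1=010100 Δ2=100100 Δ3=101110 Δ4=101111 | 4Δ
t=5: Δ0=101111 Δ1=101011 | 1Δ
t=6: Δ0=101011 Δ1=101111 Δ2=011111 Δ3=010111 Δ4=010101 Δ5=010100 | 5Δ
t=7: Δ0=010100 Δ1=010000 | 1Δ
t=8: Δ0=010000 Δ1=010100 Δ2=100100 Δ3=101110 Δ4=101111 | 4Δ
t=9: Δ0=101111 Δ1=101011 | 1Δ
t=10: Δ0=101011 Δ1=101111 Δ2=011111 Δ3=010111 Δ4=010101 Δ5=010100 | 5Δ
t=11: Δ0=010100 Δ1=010000 | 1Δ
t=12: Δ0=010000 Δ1=010100 Δ2=100100 Δ3=101110 Δ4=101111 | 4Δ
t=13: Δ0=101111 Δ1=101011 | 1Δ
t=14: Δ0=101011 Δ1=101111 Δ2=011111 Δ3=010111 Δ4=010101 Δ5=010100 | 5Δ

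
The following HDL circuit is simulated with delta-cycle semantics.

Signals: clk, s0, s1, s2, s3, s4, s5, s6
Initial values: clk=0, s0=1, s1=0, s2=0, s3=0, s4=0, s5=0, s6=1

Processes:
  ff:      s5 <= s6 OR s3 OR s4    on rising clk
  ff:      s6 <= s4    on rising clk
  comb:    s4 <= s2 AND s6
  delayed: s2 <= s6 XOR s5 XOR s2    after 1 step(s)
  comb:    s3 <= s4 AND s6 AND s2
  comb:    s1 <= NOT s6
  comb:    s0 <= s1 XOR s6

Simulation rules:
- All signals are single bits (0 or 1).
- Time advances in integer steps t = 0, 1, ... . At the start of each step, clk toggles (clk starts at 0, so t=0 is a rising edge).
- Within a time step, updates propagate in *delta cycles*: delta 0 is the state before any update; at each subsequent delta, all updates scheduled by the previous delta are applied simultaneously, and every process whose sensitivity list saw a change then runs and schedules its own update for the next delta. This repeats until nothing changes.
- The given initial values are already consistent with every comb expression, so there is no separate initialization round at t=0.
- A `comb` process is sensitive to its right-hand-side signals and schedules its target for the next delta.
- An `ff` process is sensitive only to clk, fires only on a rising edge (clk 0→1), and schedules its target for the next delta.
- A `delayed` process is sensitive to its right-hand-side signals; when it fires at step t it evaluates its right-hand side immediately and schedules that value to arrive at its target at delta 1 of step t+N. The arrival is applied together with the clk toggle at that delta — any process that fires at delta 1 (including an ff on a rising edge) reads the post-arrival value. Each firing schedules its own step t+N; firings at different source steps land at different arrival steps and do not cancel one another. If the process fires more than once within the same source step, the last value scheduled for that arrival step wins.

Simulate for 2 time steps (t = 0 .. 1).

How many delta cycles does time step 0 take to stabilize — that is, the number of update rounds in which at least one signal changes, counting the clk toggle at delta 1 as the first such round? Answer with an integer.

4

t0.Δ0 s5=0 s4=0 clk=0 s1=0 s2=0 s3=0 s0=1 s6=1
t0.Δ1 s5=0 s4=0 clk=1 s1=0 s2=0 s3=0 s0=1 s6=1
t0.Δ2 s5=1 s4=0 clk=1 s1=0 s2=0 s3=0 s0=1 s6=0
t0.Δ3 s5=1 s4=0 clk=1 s1=1 s2=0 s3=0 s0=0 s6=0
t0.Δ4 s5=1 s4=0 clk=1 s1=1 s2=0 s3=0 s0=1 s6=0
t1.Δ0 s5=1 s4=0 clk=1 s1=1 s2=0 s3=0 s0=1 s6=0
t1.Δ1 s5=1 s4=0 clk=0 s1=1 s2=1 s3=0 s0=1 s6=0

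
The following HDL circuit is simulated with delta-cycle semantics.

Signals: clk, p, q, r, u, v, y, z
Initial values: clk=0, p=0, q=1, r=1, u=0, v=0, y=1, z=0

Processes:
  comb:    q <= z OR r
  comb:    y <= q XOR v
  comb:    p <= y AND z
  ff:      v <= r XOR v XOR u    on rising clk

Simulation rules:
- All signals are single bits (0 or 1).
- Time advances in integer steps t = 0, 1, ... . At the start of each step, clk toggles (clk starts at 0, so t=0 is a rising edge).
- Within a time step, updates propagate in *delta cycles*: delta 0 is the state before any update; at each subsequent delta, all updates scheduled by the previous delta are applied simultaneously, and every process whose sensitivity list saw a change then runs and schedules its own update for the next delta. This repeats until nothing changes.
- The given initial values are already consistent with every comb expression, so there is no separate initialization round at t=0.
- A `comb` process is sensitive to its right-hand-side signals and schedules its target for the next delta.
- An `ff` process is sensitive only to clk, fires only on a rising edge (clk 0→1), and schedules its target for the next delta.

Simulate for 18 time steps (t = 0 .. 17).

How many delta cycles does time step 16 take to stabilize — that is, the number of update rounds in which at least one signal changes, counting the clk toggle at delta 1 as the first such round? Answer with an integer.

3

t0.Δ0 r=1 z=0 y=1 u=0 p=0 v=0 q=1 clk=0
t0.Δ1 r=1 z=0 y=1 u=0 p=0 v=0 q=1 clk=1
t0.Δ2 r=1 z=0 y=1 u=0 p=0 v=1 q=1 clk=1
t0.Δ3 r=1 z=0 y=0 u=0 p=0 v=1 q=1 clk=1
t1.Δ0 r=1 z=0 y=0 u=0 p=0 v=1 q=1 clk=1
t1.Δ1 r=1 z=0 y=0 u=0 p=0 v=1 q=1 clk=0
t2.Δ0 r=1 z=0 y=0 u=0 p=0 v=1 q=1 clk=0
t2.Δ1 r=1 z=0 y=0 u=0 p=0 v=1 q=1 clk=1
t2.Δ2 r=1 z=0 y=0 u=0 p=0 v=0 q=1 clk=1
t2.Δ3 r=1 z=0 y=1 u=0 p=0 v=0 q=1 clk=1
t3.Δ0 r=1 z=0 y=1 u=0 p=0 v=0 q=1 clk=1
t3.Δ1 r=1 z=0 y=1 u=0 p=0 v=0 q=1 clk=0
t4.Δ0 r=1 z=0 y=1 u=0 p=0 v=0 q=1 clk=0
t4.Δ1 r=1 z=0 y=1 u=0 p=0 v=0 q=1 clk=1
t4.Δ2 r=1 z=0 y=1 u=0 p=0 v=1 q=1 clk=1
t4.Δ3 r=1 z=0 y=0 u=0 p=0 v=1 q=1 clk=1
t5.Δ0 r=1 z=0 y=0 u=0 p=0 v=1 q=1 clk=1
t5.Δ1 r=1 z=0 y=0 u=0 p=0 v=1 q=1 clk=0
t6.Δ0 r=1 z=0 y=0 u=0 p=0 v=1 q=1 clk=0
t6.Δ1 r=1 z=0 y=0 u=0 p=0 v=1 q=1 clk=1
t6.Δ2 r=1 z=0 y=0 u=0 p=0 v=0 q=1 clk=1
t6.Δ3 r=1 z=0 y=1 u=0 p=0 v=0 q=1 clk=1
t7.Δ0 r=1 z=0 y=1 u=0 p=0 v=0 q=1 clk=1
t7.Δ1 r=1 z=0 y=1 u=0 p=0 v=0 q=1 clk=0
t8.Δ0 r=1 z=0 y=1 u=0 p=0 v=0 q=1 clk=0
t8.Δ1 r=1 z=0 y=1 u=0 p=0 v=0 q=1 clk=1
t8.Δ2 r=1 z=0 y=1 u=0 p=0 v=1 q=1 clk=1
t8.Δ3 r=1 z=0 y=0 u=0 p=0 v=1 q=1 clk=1
t9.Δ0 r=1 z=0 y=0 u=0 p=0 v=1 q=1 clk=1
t9.Δ1 r=1 z=0 y=0 u=0 p=0 v=1 q=1 clk=0
t10.Δ0 r=1 z=0 y=0 u=0 p=0 v=1 q=1 clk=0
t10.Δ1 r=1 z=0 y=0 u=0 p=0 v=1 q=1 clk=1
t10.Δ2 r=1 z=0 y=0 u=0 p=0 v=0 q=1 clk=1
t10.Δ3 r=1 z=0 y=1 u=0 p=0 v=0 q=1 clk=1
t11.Δ0 r=1 z=0 y=1 u=0 p=0 v=0 q=1 clk=1
t11.Δ1 r=1 z=0 y=1 u=0 p=0 v=0 q=1 clk=0
t12.Δ0 r=1 z=0 y=1 u=0 p=0 v=0 q=1 clk=0
t12.Δ1 r=1 z=0 y=1 u=0 p=0 v=0 q=1 clk=1
t12.Δ2 r=1 z=0 y=1 u=0 p=0 v=1 q=1 clk=1
t12.Δ3 r=1 z=0 y=0 u=0 p=0 v=1 q=1 clk=1
t13.Δ0 r=1 z=0 y=0 u=0 p=0 v=1 q=1 clk=1
t13.Δ1 r=1 z=0 y=0 u=0 p=0 v=1 q=1 clk=0
t14.Δ0 r=1 z=0 y=0 u=0 p=0 v=1 q=1 clk=0
t14.Δ1 r=1 z=0 y=0 u=0 p=0 v=1 q=1 clk=1
t14.Δ2 r=1 z=0 y=0 u=0 p=0 v=0 q=1 clk=1
t14.Δ3 r=1 z=0 y=1 u=0 p=0 v=0 q=1 clk=1
t15.Δ0 r=1 z=0 y=1 u=0 p=0 v=0 q=1 clk=1
t15.Δ1 r=1 z=0 y=1 u=0 p=0 v=0 q=1 clk=0
t16.Δ0 r=1 z=0 y=1 u=0 p=0 v=0 q=1 clk=0
t16.Δ1 r=1 z=0 y=1 u=0 p=0 v=0 q=1 clk=1
t16.Δ2 r=1 z=0 y=1 u=0 p=0 v=1 q=1 clk=1
t16.Δ3 r=1 z=0 y=0 u=0 p=0 v=1 q=1 clk=1
t17.Δ0 r=1 z=0 y=0 u=0 p=0 v=1 q=1 clk=1
t17.Δ1 r=1 z=0 y=0 u=0 p=0 v=1 q=1 clk=0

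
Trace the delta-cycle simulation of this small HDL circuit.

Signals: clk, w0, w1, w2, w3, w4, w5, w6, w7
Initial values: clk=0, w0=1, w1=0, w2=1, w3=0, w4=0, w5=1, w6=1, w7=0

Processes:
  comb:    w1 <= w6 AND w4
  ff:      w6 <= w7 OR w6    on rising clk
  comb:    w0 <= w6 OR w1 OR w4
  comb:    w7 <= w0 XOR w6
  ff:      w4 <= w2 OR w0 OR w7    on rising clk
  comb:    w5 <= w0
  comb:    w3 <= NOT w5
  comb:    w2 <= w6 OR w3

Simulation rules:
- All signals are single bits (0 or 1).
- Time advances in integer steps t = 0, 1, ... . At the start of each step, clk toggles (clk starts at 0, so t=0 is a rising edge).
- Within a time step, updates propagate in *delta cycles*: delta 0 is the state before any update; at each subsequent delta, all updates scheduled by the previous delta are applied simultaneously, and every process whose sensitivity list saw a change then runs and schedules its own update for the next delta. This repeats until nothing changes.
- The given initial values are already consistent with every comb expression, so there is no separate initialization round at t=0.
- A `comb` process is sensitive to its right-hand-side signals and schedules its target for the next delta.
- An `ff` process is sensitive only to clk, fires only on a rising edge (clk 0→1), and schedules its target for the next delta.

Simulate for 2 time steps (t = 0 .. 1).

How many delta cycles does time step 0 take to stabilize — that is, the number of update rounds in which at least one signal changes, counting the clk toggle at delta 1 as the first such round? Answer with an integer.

3

[bits: w7,w0,w4,w2,w1,w5,clk,w3,w6]
t=0: Δ0=010101001 Δ1=010101101 Δ2=011101101 Δ3=011111101 | 3Δ
t=1: Δ0=011111101 Δ1=011111001 | 1Δ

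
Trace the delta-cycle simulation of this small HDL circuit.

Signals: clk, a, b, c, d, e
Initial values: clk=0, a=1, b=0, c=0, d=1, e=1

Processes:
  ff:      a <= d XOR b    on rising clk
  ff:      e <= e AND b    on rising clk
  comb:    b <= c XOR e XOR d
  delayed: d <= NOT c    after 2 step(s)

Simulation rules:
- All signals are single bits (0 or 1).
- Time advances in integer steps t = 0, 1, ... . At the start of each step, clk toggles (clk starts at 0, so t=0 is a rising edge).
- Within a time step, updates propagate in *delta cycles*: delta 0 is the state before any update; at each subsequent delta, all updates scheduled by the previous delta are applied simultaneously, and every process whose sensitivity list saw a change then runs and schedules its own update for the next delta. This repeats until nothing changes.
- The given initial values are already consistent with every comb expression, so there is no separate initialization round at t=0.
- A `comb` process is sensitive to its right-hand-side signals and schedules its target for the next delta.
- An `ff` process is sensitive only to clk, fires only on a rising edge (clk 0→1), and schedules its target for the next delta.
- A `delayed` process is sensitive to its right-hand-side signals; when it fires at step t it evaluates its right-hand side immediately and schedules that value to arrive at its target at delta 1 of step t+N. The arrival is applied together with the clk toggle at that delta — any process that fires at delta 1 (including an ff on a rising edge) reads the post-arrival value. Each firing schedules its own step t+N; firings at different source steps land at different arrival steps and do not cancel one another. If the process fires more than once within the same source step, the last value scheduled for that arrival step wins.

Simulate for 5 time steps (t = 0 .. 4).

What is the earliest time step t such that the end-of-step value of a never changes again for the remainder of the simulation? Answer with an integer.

2

t0.Δ0 d=1 e=1 b=0 clk=0 c=0 a=1
t0.Δ1 d=1 e=1 b=0 clk=1 c=0 a=1
t0.Δ2 d=1 e=0 b=0 clk=1 c=0 a=1
t0.Δ3 d=1 e=0 b=1 clk=1 c=0 a=1
t1.Δ0 d=1 e=0 b=1 clk=1 c=0 a=1
t1.Δ1 d=1 e=0 b=1 clk=0 c=0 a=1
t2.Δ0 d=1 e=0 b=1 clk=0 c=0 a=1
t2.Δ1 d=1 e=0 b=1 clk=1 c=0 a=1
t2.Δ2 d=1 e=0 b=1 clk=1 c=0 a=0
t3.Δ0 d=1 e=0 b=1 clk=1 c=0 a=0
t3.Δ1 d=1 e=0 b=1 clk=0 c=0 a=0
t4.Δ0 d=1 e=0 b=1 clk=0 c=0 a=0
t4.Δ1 d=1 e=0 b=1 clk=1 c=0 a=0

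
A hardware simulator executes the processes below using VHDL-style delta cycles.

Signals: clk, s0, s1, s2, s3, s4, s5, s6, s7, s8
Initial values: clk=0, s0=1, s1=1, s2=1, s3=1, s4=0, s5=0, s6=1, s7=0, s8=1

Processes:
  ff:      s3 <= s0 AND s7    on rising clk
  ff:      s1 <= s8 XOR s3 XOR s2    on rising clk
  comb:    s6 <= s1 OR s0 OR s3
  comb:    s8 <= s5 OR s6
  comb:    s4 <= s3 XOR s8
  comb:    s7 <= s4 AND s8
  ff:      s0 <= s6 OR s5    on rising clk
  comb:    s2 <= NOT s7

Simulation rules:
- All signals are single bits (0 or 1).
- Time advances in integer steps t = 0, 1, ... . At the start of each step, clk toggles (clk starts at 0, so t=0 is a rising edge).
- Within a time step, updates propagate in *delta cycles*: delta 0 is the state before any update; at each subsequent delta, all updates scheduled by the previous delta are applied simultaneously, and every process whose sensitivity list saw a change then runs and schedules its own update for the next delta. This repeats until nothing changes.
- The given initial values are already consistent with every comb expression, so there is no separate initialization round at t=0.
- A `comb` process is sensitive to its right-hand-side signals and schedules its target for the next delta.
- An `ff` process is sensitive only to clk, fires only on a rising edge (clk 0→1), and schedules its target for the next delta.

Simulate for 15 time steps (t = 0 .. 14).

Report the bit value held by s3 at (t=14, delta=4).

t0.Δ0 s1=1 clk=0 s2=1 s6=1 s0=1 s8=1 s5=0 s4=0 s3=1 s7=0
t0.Δ1 s1=1 clk=1 s2=1 s6=1 s0=1 s8=1 s5=0 s4=0 s3=1 s7=0
t0.Δ2 s1=1 clk=1 s2=1 s6=1 s0=1 s8=1 s5=0 s4=0 s3=0 s7=0
t0.Δ3 s1=1 clk=1 s2=1 s6=1 s0=1 s8=1 s5=0 s4=1 s3=0 s7=0
t0.Δ4 s1=1 clk=1 s2=1 s6=1 s0=1 s8=1 s5=0 s4=1 s3=0 s7=1
t0.Δ5 s1=1 clk=1 s2=0 s6=1 s0=1 s8=1 s5=0 s4=1 s3=0 s7=1
t1.Δ0 s1=1 clk=1 s2=0 s6=1 s0=1 s8=1 s5=0 s4=1 s3=0 s7=1
t1.Δ1 s1=1 clk=0 s2=0 s6=1 s0=1 s8=1 s5=0 s4=1 s3=0 s7=1
t2.Δ0 s1=1 clk=0 s2=0 s6=1 s0=1 s8=1 s5=0 s4=1 s3=0 s7=1
t2.Δ1 s1=1 clk=1 s2=0 s6=1 s0=1 s8=1 s5=0 s4=1 s3=0 s7=1
t2.Δ2 s1=1 clk=1 s2=0 s6=1 s0=1 s8=1 s5=0 s4=1 s3=1 s7=1
t2.Δ3 s1=1 clk=1 s2=0 s6=1 s0=1 s8=1 s5=0 s4=0 s3=1 s7=1
t2.Δ4 s1=1 clk=1 s2=0 s6=1 s0=1 s8=1 s5=0 s4=0 s3=1 s7=0
t2.Δ5 s1=1 clk=1 s2=1 s6=1 s0=1 s8=1 s5=0 s4=0 s3=1 s7=0
t3.Δ0 s1=1 clk=1 s2=1 s6=1 s0=1 s8=1 s5=0 s4=0 s3=1 s7=0
t3.Δ1 s1=1 clk=0 s2=1 s6=1 s0=1 s8=1 s5=0 s4=0 s3=1 s7=0
t4.Δ0 s1=1 clk=0 s2=1 s6=1 s0=1 s8=1 s5=0 s4=0 s3=1 s7=0
t4.Δ1 s1=1 clk=1 s2=1 s6=1 s0=1 s8=1 s5=0 s4=0 s3=1 s7=0
t4.Δ2 s1=1 clk=1 s2=1 s6=1 s0=1 s8=1 s5=0 s4=0 s3=0 s7=0
t4.Δ3 s1=1 clk=1 s2=1 s6=1 s0=1 s8=1 s5=0 s4=1 s3=0 s7=0
t4.Δ4 s1=1 clk=1 s2=1 s6=1 s0=1 s8=1 s5=0 s4=1 s3=0 s7=1
t4.Δ5 s1=1 clk=1 s2=0 s6=1 s0=1 s8=1 s5=0 s4=1 s3=0 s7=1
t5.Δ0 s1=1 clk=1 s2=0 s6=1 s0=1 s8=1 s5=0 s4=1 s3=0 s7=1
t5.Δ1 s1=1 clk=0 s2=0 s6=1 s0=1 s8=1 s5=0 s4=1 s3=0 s7=1
t6.Δ0 s1=1 clk=0 s2=0 s6=1 s0=1 s8=1 s5=0 s4=1 s3=0 s7=1
t6.Δ1 s1=1 clk=1 s2=0 s6=1 s0=1 s8=1 s5=0 s4=1 s3=0 s7=1
t6.Δ2 s1=1 clk=1 s2=0 s6=1 s0=1 s8=1 s5=0 s4=1 s3=1 s7=1
t6.Δ3 s1=1 clk=1 s2=0 s6=1 s0=1 s8=1 s5=0 s4=0 s3=1 s7=1
t6.Δ4 s1=1 clk=1 s2=0 s6=1 s0=1 s8=1 s5=0 s4=0 s3=1 s7=0
t6.Δ5 s1=1 clk=1 s2=1 s6=1 s0=1 s8=1 s5=0 s4=0 s3=1 s7=0
t7.Δ0 s1=1 clk=1 s2=1 s6=1 s0=1 s8=1 s5=0 s4=0 s3=1 s7=0
t7.Δ1 s1=1 clk=0 s2=1 s6=1 s0=1 s8=1 s5=0 s4=0 s3=1 s7=0
t8.Δ0 s1=1 clk=0 s2=1 s6=1 s0=1 s8=1 s5=0 s4=0 s3=1 s7=0
t8.Δ1 s1=1 clk=1 s2=1 s6=1 s0=1 s8=1 s5=0 s4=0 s3=1 s7=0
t8.Δ2 s1=1 clk=1 s2=1 s6=1 s0=1 s8=1 s5=0 s4=0 s3=0 s7=0
t8.Δ3 s1=1 clk=1 s2=1 s6=1 s0=1 s8=1 s5=0 s4=1 s3=0 s7=0
t8.Δ4 s1=1 clk=1 s2=1 s6=1 s0=1 s8=1 s5=0 s4=1 s3=0 s7=1
t8.Δ5 s1=1 clk=1 s2=0 s6=1 s0=1 s8=1 s5=0 s4=1 s3=0 s7=1
t9.Δ0 s1=1 clk=1 s2=0 s6=1 s0=1 s8=1 s5=0 s4=1 s3=0 s7=1
t9.Δ1 s1=1 clk=0 s2=0 s6=1 s0=1 s8=1 s5=0 s4=1 s3=0 s7=1
t10.Δ0 s1=1 clk=0 s2=0 s6=1 s0=1 s8=1 s5=0 s4=1 s3=0 s7=1
t10.Δ1 s1=1 clk=1 s2=0 s6=1 s0=1 s8=1 s5=0 s4=1 s3=0 s7=1
t10.Δ2 s1=1 clk=1 s2=0 s6=1 s0=1 s8=1 s5=0 s4=1 s3=1 s7=1
t10.Δ3 s1=1 clk=1 s2=0 s6=1 s0=1 s8=1 s5=0 s4=0 s3=1 s7=1
t10.Δ4 s1=1 clk=1 s2=0 s6=1 s0=1 s8=1 s5=0 s4=0 s3=1 s7=0
t10.Δ5 s1=1 clk=1 s2=1 s6=1 s0=1 s8=1 s5=0 s4=0 s3=1 s7=0
t11.Δ0 s1=1 clk=1 s2=1 s6=1 s0=1 s8=1 s5=0 s4=0 s3=1 s7=0
t11.Δ1 s1=1 clk=0 s2=1 s6=1 s0=1 s8=1 s5=0 s4=0 s3=1 s7=0
t12.Δ0 s1=1 clk=0 s2=1 s6=1 s0=1 s8=1 s5=0 s4=0 s3=1 s7=0
t12.Δ1 s1=1 clk=1 s2=1 s6=1 s0=1 s8=1 s5=0 s4=0 s3=1 s7=0
t12.Δ2 s1=1 clk=1 s2=1 s6=1 s0=1 s8=1 s5=0 s4=0 s3=0 s7=0
t12.Δ3 s1=1 clk=1 s2=1 s6=1 s0=1 s8=1 s5=0 s4=1 s3=0 s7=0
t12.Δ4 s1=1 clk=1 s2=1 s6=1 s0=1 s8=1 s5=0 s4=1 s3=0 s7=1
t12.Δ5 s1=1 clk=1 s2=0 s6=1 s0=1 s8=1 s5=0 s4=1 s3=0 s7=1
t13.Δ0 s1=1 clk=1 s2=0 s6=1 s0=1 s8=1 s5=0 s4=1 s3=0 s7=1
t13.Δ1 s1=1 clk=0 s2=0 s6=1 s0=1 s8=1 s5=0 s4=1 s3=0 s7=1
t14.Δ0 s1=1 clk=0 s2=0 s6=1 s0=1 s8=1 s5=0 s4=1 s3=0 s7=1
t14.Δ1 s1=1 clk=1 s2=0 s6=1 s0=1 s8=1 s5=0 s4=1 s3=0 s7=1
t14.Δ2 s1=1 clk=1 s2=0 s6=1 s0=1 s8=1 s5=0 s4=1 s3=1 s7=1
t14.Δ3 s1=1 clk=1 s2=0 s6=1 s0=1 s8=1 s5=0 s4=0 s3=1 s7=1
t14.Δ4 s1=1 clk=1 s2=0 s6=1 s0=1 s8=1 s5=0 s4=0 s3=1 s7=0
t14.Δ5 s1=1 clk=1 s2=1 s6=1 s0=1 s8=1 s5=0 s4=0 s3=1 s7=0

1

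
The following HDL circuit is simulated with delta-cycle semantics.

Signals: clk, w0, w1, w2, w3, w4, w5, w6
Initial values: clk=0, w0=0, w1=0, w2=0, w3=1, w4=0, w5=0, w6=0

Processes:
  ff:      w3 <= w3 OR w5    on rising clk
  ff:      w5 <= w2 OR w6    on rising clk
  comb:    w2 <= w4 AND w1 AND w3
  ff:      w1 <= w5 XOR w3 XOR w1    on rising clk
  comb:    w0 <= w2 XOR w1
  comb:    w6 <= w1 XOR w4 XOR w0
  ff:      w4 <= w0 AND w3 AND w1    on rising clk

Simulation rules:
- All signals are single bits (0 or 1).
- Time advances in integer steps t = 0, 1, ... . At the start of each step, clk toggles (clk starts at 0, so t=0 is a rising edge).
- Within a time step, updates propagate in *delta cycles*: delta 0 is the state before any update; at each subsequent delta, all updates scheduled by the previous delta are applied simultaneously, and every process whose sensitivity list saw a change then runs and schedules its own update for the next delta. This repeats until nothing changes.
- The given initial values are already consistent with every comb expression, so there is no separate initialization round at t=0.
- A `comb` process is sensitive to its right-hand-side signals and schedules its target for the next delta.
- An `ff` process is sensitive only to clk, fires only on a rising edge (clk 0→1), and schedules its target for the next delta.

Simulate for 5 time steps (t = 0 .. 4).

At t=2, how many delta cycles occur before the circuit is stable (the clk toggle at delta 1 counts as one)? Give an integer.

4

t0.Δ0 clk=0 w3=1 w4=0 w5=0 w6=0 w1=0 w2=0 w0=0
t0.Δ1 clk=1 w3=1 w4=0 w5=0 w6=0 w1=0 w2=0 w0=0
t0.Δ2 clk=1 w3=1 w4=0 w5=0 w6=0 w1=1 w2=0 w0=0
t0.Δ3 clk=1 w3=1 w4=0 w5=0 w6=1 w1=1 w2=0 w0=1
t0.Δ4 clk=1 w3=1 w4=0 w5=0 w6=0 w1=1 w2=0 w0=1
t1.Δ0 clk=1 w3=1 w4=0 w5=0 w6=0 w1=1 w2=0 w0=1
t1.Δ1 clk=0 w3=1 w4=0 w5=0 w6=0 w1=1 w2=0 w0=1
t2.Δ0 clk=0 w3=1 w4=0 w5=0 w6=0 w1=1 w2=0 w0=1
t2.Δ1 clk=1 w3=1 w4=0 w5=0 w6=0 w1=1 w2=0 w0=1
t2.Δ2 clk=1 w3=1 w4=1 w5=0 w6=0 w1=0 w2=0 w0=1
t2.Δ3 clk=1 w3=1 w4=1 w5=0 w6=0 w1=0 w2=0 w0=0
t2.Δ4 clk=1 w3=1 w4=1 w5=0 w6=1 w1=0 w2=0 w0=0
t3.Δ0 clk=1 w3=1 w4=1 w5=0 w6=1 w1=0 w2=0 w0=0
t3.Δ1 clk=0 w3=1 w4=1 w5=0 w6=1 w1=0 w2=0 w0=0
t4.Δ0 clk=0 w3=1 w4=1 w5=0 w6=1 w1=0 w2=0 w0=0
t4.Δ1 clk=1 w3=1 w4=1 w5=0 w6=1 w1=0 w2=0 w0=0
t4.Δ2 clk=1 w3=1 w4=0 w5=1 w6=1 w1=1 w2=0 w0=0
t4.Δ3 clk=1 w3=1 w4=0 w5=1 w6=1 w1=1 w2=0 w0=1
t4.Δ4 clk=1 w3=1 w4=0 w5=1 w6=0 w1=1 w2=0 w0=1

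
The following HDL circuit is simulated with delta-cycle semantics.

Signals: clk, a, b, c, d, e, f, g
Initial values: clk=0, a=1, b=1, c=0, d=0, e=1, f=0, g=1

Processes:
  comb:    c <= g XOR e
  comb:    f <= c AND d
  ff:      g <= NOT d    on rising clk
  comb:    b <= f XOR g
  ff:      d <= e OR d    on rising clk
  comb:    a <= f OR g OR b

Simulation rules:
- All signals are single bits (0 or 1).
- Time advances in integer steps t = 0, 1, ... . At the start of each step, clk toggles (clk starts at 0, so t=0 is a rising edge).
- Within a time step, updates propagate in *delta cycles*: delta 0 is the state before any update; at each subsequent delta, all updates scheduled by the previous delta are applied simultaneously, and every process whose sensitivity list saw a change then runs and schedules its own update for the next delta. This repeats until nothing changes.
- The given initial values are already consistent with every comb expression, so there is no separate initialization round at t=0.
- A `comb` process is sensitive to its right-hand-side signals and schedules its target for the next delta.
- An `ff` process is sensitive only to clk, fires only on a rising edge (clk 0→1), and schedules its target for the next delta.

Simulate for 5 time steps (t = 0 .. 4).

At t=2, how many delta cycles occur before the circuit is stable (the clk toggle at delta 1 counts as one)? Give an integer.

t0.Δ0 clk=0 c=0 g=1 d=0 f=0 b=1 e=1 a=1
t0.Δ1 clk=1 c=0 g=1 d=0 f=0 b=1 e=1 a=1
t0.Δ2 clk=1 c=0 g=1 d=1 f=0 b=1 e=1 a=1
t1.Δ0 clk=1 c=0 g=1 d=1 f=0 b=1 e=1 a=1
t1.Δ1 clk=0 c=0 g=1 d=1 f=0 b=1 e=1 a=1
t2.Δ0 clk=0 c=0 g=1 d=1 f=0 b=1 e=1 a=1
t2.Δ1 clk=1 c=0 g=1 d=1 f=0 b=1 e=1 a=1
t2.Δ2 clk=1 c=0 g=0 d=1 f=0 b=1 e=1 a=1
t2.Δ3 clk=1 c=1 g=0 d=1 f=0 b=0 e=1 a=1
t2.Δ4 clk=1 c=1 g=0 d=1 f=1 b=0 e=1 a=0
t2.Δ5 clk=1 c=1 g=0 d=1 f=1 b=1 e=1 a=1
t3.Δ0 clk=1 c=1 g=0 d=1 f=1 b=1 e=1 a=1
t3.Δ1 clk=0 c=1 g=0 d=1 f=1 b=1 e=1 a=1
t4.Δ0 clk=0 c=1 g=0 d=1 f=1 b=1 e=1 a=1
t4.Δ1 clk=1 c=1 g=0 d=1 f=1 b=1 e=1 a=1

5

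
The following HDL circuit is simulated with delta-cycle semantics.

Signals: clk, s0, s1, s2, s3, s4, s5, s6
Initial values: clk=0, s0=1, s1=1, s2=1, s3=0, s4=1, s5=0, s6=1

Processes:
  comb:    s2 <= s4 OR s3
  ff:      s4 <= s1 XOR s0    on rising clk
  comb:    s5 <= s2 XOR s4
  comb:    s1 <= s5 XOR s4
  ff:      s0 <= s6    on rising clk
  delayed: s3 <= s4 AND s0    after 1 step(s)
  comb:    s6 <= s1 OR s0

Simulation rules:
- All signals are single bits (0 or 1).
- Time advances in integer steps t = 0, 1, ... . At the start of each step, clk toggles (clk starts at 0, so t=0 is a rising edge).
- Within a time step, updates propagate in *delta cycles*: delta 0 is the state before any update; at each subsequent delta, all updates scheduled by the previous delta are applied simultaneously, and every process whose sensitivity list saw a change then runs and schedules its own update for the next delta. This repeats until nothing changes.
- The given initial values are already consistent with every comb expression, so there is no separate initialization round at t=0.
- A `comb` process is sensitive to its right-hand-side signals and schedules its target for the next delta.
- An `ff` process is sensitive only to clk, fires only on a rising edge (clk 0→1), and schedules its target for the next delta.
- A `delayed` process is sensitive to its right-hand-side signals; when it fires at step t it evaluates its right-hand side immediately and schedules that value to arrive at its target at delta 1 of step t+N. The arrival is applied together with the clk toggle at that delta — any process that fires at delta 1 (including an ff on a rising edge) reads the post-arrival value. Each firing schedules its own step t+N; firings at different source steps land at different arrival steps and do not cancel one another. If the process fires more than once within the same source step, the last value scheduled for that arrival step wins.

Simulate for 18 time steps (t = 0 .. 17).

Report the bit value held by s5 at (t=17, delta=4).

0

t=0 Δ0: s5=0 s3=0 s6=1 s0=1 s2=1 clk=0 s1=1 s4=1
  Δ1: clk:0→1
  Δ2: s4:1→0
  Δ3: s5:0→1, s2:1→0, s1:1→0
  Δ4: s5:1→0, s1:0→1
  Δ5: s1:1→0
  (5Δ to stable)
t=1 Δ0: s5=0 s3=0 s6=1 s0=1 s2=0 clk=1 s1=0 s4=0
  Δ1: clk:1→0
  (1Δ to stable)
t=2 Δ0: s5=0 s3=0 s6=1 s0=1 s2=0 clk=0 s1=0 s4=0
  Δ1: clk:0→1
  Δ2: s4:0→1
  Δ3: s5:0→1, s2:0→1, s1:0→1
  Δ4: s5:1→0, s1:1→0
  Δ5: s1:0→1
  (5Δ to stable)
t=3 Δ0: s5=0 s3=0 s6=1 s0=1 s2=1 clk=1 s1=1 s4=1
  Δ1: s3:0→1, clk:1→0
  (1Δ to stable)
t=4 Δ0: s5=0 s3=1 s6=1 s0=1 s2=1 clk=0 s1=1 s4=1
  Δ1: clk:0→1
  Δ2: s4:1→0
  Δ3: s5:0→1, s1:1→0
  Δ4: s1:0→1
  (4Δ to stable)
t=5 Δ0: s5=1 s3=1 s6=1 s0=1 s2=1 clk=1 s1=1 s4=0
  Δ1: s3:1→0, clk:1→0
  Δ2: s2:1→0
  Δ3: s5:1→0
  Δ4: s1:1→0
  (4Δ to stable)
t=6 Δ0: s5=0 s3=0 s6=1 s0=1 s2=0 clk=0 s1=0 s4=0
  Δ1: clk:0→1
  Δ2: s4:0→1
  Δ3: s5:0→1, s2:0→1, s1:0→1
  Δ4: s5:1→0, s1:1→0
  Δ5: s1:0→1
  (5Δ to stable)
t=7 Δ0: s5=0 s3=0 s6=1 s0=1 s2=1 clk=1 s1=1 s4=1
  Δ1: s3:0→1, clk:1→0
  (1Δ to stable)
t=8 Δ0: s5=0 s3=1 s6=1 s0=1 s2=1 clk=0 s1=1 s4=1
  Δ1: clk:0→1
  Δ2: s4:1→0
  Δ3: s5:0→1, s1:1→0
  Δ4: s1:0→1
  (4Δ to stable)
t=9 Δ0: s5=1 s3=1 s6=1 s0=1 s2=1 clk=1 s1=1 s4=0
  Δ1: s3:1→0, clk:1→0
  Δ2: s2:1→0
  Δ3: s5:1→0
  Δ4: s1:1→0
  (4Δ to stable)
t=10 Δ0: s5=0 s3=0 s6=1 s0=1 s2=0 clk=0 s1=0 s4=0
  Δ1: clk:0→1
  Δ2: s4:0→1
  Δ3: s5:0→1, s2:0→1, s1:0→1
  Δ4: s5:1→0, s1:1→0
  Δ5: s1:0→1
  (5Δ to stable)
t=11 Δ0: s5=0 s3=0 s6=1 s0=1 s2=1 clk=1 s1=1 s4=1
  Δ1: s3:0→1, clk:1→0
  (1Δ to stable)
t=12 Δ0: s5=0 s3=1 s6=1 s0=1 s2=1 clk=0 s1=1 s4=1
  Δ1: clk:0→1
  Δ2: s4:1→0
  Δ3: s5:0→1, s1:1→0
  Δ4: s1:0→1
  (4Δ to stable)
t=13 Δ0: s5=1 s3=1 s6=1 s0=1 s2=1 clk=1 s1=1 s4=0
  Δ1: s3:1→0, clk:1→0
  Δ2: s2:1→0
  Δ3: s5:1→0
  Δ4: s1:1→0
  (4Δ to stable)
t=14 Δ0: s5=0 s3=0 s6=1 s0=1 s2=0 clk=0 s1=0 s4=0
  Δ1: clk:0→1
  Δ2: s4:0→1
  Δ3: s5:0→1, s2:0→1, s1:0→1
  Δ4: s5:1→0, s1:1→0
  Δ5: s1:0→1
  (5Δ to stable)
t=15 Δ0: s5=0 s3=0 s6=1 s0=1 s2=1 clk=1 s1=1 s4=1
  Δ1: s3:0→1, clk:1→0
  (1Δ to stable)
t=16 Δ0: s5=0 s3=1 s6=1 s0=1 s2=1 clk=0 s1=1 s4=1
  Δ1: clk:0→1
  Δ2: s4:1→0
  Δ3: s5:0→1, s1:1→0
  Δ4: s1:0→1
  (4Δ to stable)
t=17 Δ0: s5=1 s3=1 s6=1 s0=1 s2=1 clk=1 s1=1 s4=0
  Δ1: s3:1→0, clk:1→0
  Δ2: s2:1→0
  Δ3: s5:1→0
  Δ4: s1:1→0
  (4Δ to stable)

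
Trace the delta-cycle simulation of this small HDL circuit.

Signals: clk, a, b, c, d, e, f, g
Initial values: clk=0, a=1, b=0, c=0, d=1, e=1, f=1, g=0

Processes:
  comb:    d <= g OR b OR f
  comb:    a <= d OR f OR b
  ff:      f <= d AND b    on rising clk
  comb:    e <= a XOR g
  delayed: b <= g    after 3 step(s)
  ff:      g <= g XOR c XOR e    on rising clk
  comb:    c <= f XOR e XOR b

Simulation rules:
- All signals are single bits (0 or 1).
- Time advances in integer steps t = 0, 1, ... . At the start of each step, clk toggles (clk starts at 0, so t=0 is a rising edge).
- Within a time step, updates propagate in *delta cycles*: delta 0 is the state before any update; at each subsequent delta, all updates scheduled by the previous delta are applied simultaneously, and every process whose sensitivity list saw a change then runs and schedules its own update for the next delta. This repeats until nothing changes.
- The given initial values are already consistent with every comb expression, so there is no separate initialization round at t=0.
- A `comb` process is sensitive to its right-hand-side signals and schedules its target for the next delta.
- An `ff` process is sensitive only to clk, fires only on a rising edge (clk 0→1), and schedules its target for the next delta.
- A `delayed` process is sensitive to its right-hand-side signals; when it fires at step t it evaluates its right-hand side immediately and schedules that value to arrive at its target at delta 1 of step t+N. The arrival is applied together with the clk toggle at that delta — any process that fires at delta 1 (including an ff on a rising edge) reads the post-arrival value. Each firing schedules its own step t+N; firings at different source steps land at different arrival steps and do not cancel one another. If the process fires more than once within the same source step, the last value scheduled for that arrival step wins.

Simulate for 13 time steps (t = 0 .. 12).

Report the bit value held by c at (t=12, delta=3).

t0.Δ0 f=1 b=0 a=1 c=0 e=1 clk=0 d=1 g=0
t0.Δ1 f=1 b=0 a=1 c=0 e=1 clk=1 d=1 g=0
t0.Δ2 f=0 b=0 a=1 c=0 e=1 clk=1 d=1 g=1
t0.Δ3 f=0 b=0 a=1 c=1 e=0 clk=1 d=1 g=1
t0.Δ4 f=0 b=0 a=1 c=0 e=0 clk=1 d=1 g=1
t1.Δ0 f=0 b=0 a=1 c=0 e=0 clk=1 d=1 g=1
t1.Δ1 f=0 b=0 a=1 c=0 e=0 clk=0 d=1 g=1
t2.Δ0 f=0 b=0 a=1 c=0 e=0 clk=0 d=1 g=1
t2.Δ1 f=0 b=0 a=1 c=0 e=0 clk=1 d=1 g=1
t3.Δ0 f=0 b=0 a=1 c=0 e=0 clk=1 d=1 g=1
t3.Δ1 f=0 b=1 a=1 c=0 e=0 clk=0 d=1 g=1
t3.Δ2 f=0 b=1 a=1 c=1 e=0 clk=0 d=1 g=1
t4.Δ0 f=0 b=1 a=1 c=1 e=0 clk=0 d=1 g=1
t4.Δ1 f=0 b=1 a=1 c=1 e=0 clk=1 d=1 g=1
t4.Δ2 f=1 b=1 a=1 c=1 e=0 clk=1 d=1 g=0
t4.Δ3 f=1 b=1 a=1 c=0 e=1 clk=1 d=1 g=0
t4.Δ4 f=1 b=1 a=1 c=1 e=1 clk=1 d=1 g=0
t5.Δ0 f=1 b=1 a=1 c=1 e=1 clk=1 d=1 g=0
t5.Δ1 f=1 b=1 a=1 c=1 e=1 clk=0 d=1 g=0
t6.Δ0 f=1 b=1 a=1 c=1 e=1 clk=0 d=1 g=0
t6.Δ1 f=1 b=1 a=1 c=1 e=1 clk=1 d=1 g=0
t7.Δ0 f=1 b=1 a=1 c=1 e=1 clk=1 d=1 g=0
t7.Δ1 f=1 b=0 a=1 c=1 e=1 clk=0 d=1 g=0
t7.Δ2 f=1 b=0 a=1 c=0 e=1 clk=0 d=1 g=0
t8.Δ0 f=1 b=0 a=1 c=0 e=1 clk=0 d=1 g=0
t8.Δ1 f=1 b=0 a=1 c=0 e=1 clk=1 d=1 g=0
t8.Δ2 f=0 b=0 a=1 c=0 e=1 clk=1 d=1 g=1
t8.Δ3 f=0 b=0 a=1 c=1 e=0 clk=1 d=1 g=1
t8.Δ4 f=0 b=0 a=1 c=0 e=0 clk=1 d=1 g=1
t9.Δ0 f=0 b=0 a=1 c=0 e=0 clk=1 d=1 g=1
t9.Δ1 f=0 b=0 a=1 c=0 e=0 clk=0 d=1 g=1
t10.Δ0 f=0 b=0 a=1 c=0 e=0 clk=0 d=1 g=1
t10.Δ1 f=0 b=0 a=1 c=0 e=0 clk=1 d=1 g=1
t11.Δ0 f=0 b=0 a=1 c=0 e=0 clk=1 d=1 g=1
t11.Δ1 f=0 b=1 a=1 c=0 e=0 clk=0 d=1 g=1
t11.Δ2 f=0 b=1 a=1 c=1 e=0 clk=0 d=1 g=1
t12.Δ0 f=0 b=1 a=1 c=1 e=0 clk=0 d=1 g=1
t12.Δ1 f=0 b=1 a=1 c=1 e=0 clk=1 d=1 g=1
t12.Δ2 f=1 b=1 a=1 c=1 e=0 clk=1 d=1 g=0
t12.Δ3 f=1 b=1 a=1 c=0 e=1 clk=1 d=1 g=0
t12.Δ4 f=1 b=1 a=1 c=1 e=1 clk=1 d=1 g=0

0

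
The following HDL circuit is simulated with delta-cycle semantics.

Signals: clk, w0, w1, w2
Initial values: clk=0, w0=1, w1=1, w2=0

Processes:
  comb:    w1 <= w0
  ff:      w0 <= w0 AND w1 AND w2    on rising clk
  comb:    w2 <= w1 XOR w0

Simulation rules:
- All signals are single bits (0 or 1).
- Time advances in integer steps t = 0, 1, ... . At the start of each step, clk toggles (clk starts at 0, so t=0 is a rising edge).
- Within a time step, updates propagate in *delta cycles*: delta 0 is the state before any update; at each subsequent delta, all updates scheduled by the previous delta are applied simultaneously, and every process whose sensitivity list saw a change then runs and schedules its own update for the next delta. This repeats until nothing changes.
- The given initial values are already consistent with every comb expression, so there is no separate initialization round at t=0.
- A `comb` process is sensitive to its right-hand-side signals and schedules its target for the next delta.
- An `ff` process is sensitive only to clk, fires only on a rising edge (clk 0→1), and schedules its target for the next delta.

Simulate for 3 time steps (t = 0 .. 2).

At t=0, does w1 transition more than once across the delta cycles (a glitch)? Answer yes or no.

no

t=0 Δ0: w0=1 clk=0 w2=0 w1=1
  Δ1: clk:0→1
  Δ2: w0:1→0
  Δ3: w2:0→1, w1:1→0
  Δ4: w2:1→0
  (4Δ to stable)
t=1 Δ0: w0=0 clk=1 w2=0 w1=0
  Δ1: clk:1→0
  (1Δ to stable)
t=2 Δ0: w0=0 clk=0 w2=0 w1=0
  Δ1: clk:0→1
  (1Δ to stable)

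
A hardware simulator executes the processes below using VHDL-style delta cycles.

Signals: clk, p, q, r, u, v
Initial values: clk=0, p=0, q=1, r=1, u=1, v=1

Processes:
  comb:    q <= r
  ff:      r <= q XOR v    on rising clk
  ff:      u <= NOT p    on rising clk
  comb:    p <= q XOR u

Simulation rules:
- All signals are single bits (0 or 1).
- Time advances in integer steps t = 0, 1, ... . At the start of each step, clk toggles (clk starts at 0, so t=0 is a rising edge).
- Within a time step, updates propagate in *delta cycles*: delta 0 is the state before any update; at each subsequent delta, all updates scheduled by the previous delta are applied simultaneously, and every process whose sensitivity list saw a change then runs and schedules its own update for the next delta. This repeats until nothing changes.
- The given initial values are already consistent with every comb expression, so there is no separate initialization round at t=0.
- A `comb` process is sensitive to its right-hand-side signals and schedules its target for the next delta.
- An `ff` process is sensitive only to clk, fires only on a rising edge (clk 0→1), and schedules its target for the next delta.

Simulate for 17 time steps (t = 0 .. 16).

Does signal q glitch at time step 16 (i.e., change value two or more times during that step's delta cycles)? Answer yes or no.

t0.Δ0 r=1 clk=0 p=0 q=1 v=1 u=1
t0.Δ1 r=1 clk=1 p=0 q=1 v=1 u=1
t0.Δ2 r=0 clk=1 p=0 q=1 v=1 u=1
t0.Δ3 r=0 clk=1 p=0 q=0 v=1 u=1
t0.Δ4 r=0 clk=1 p=1 q=0 v=1 u=1
t1.Δ0 r=0 clk=1 p=1 q=0 v=1 u=1
t1.Δ1 r=0 clk=0 p=1 q=0 v=1 u=1
t2.Δ0 r=0 clk=0 p=1 q=0 v=1 u=1
t2.Δ1 r=0 clk=1 p=1 q=0 v=1 u=1
t2.Δ2 r=1 clk=1 p=1 q=0 v=1 u=0
t2.Δ3 r=1 clk=1 p=0 q=1 v=1 u=0
t2.Δ4 r=1 clk=1 p=1 q=1 v=1 u=0
t3.Δ0 r=1 clk=1 p=1 q=1 v=1 u=0
t3.Δ1 r=1 clk=0 p=1 q=1 v=1 u=0
t4.Δ0 r=1 clk=0 p=1 q=1 v=1 u=0
t4.Δ1 r=1 clk=1 p=1 q=1 v=1 u=0
t4.Δ2 r=0 clk=1 p=1 q=1 v=1 u=0
t4.Δ3 r=0 clk=1 p=1 q=0 v=1 u=0
t4.Δ4 r=0 clk=1 p=0 q=0 v=1 u=0
t5.Δ0 r=0 clk=1 p=0 q=0 v=1 u=0
t5.Δ1 r=0 clk=0 p=0 q=0 v=1 u=0
t6.Δ0 r=0 clk=0 p=0 q=0 v=1 u=0
t6.Δ1 r=0 clk=1 p=0 q=0 v=1 u=0
t6.Δ2 r=1 clk=1 p=0 q=0 v=1 u=1
t6.Δ3 r=1 clk=1 p=1 q=1 v=1 u=1
t6.Δ4 r=1 clk=1 p=0 q=1 v=1 u=1
t7.Δ0 r=1 clk=1 p=0 q=1 v=1 u=1
t7.Δ1 r=1 clk=0 p=0 q=1 v=1 u=1
t8.Δ0 r=1 clk=0 p=0 q=1 v=1 u=1
t8.Δ1 r=1 clk=1 p=0 q=1 v=1 u=1
t8.Δ2 r=0 clk=1 p=0 q=1 v=1 u=1
t8.Δ3 r=0 clk=1 p=0 q=0 v=1 u=1
t8.Δ4 r=0 clk=1 p=1 q=0 v=1 u=1
t9.Δ0 r=0 clk=1 p=1 q=0 v=1 u=1
t9.Δ1 r=0 clk=0 p=1 q=0 v=1 u=1
t10.Δ0 r=0 clk=0 p=1 q=0 v=1 u=1
t10.Δ1 r=0 clk=1 p=1 q=0 v=1 u=1
t10.Δ2 r=1 clk=1 p=1 q=0 v=1 u=0
t10.Δ3 r=1 clk=1 p=0 q=1 v=1 u=0
t10.Δ4 r=1 clk=1 p=1 q=1 v=1 u=0
t11.Δ0 r=1 clk=1 p=1 q=1 v=1 u=0
t11.Δ1 r=1 clk=0 p=1 q=1 v=1 u=0
t12.Δ0 r=1 clk=0 p=1 q=1 v=1 u=0
t12.Δ1 r=1 clk=1 p=1 q=1 v=1 u=0
t12.Δ2 r=0 clk=1 p=1 q=1 v=1 u=0
t12.Δ3 r=0 clk=1 p=1 q=0 v=1 u=0
t12.Δ4 r=0 clk=1 p=0 q=0 v=1 u=0
t13.Δ0 r=0 clk=1 p=0 q=0 v=1 u=0
t13.Δ1 r=0 clk=0 p=0 q=0 v=1 u=0
t14.Δ0 r=0 clk=0 p=0 q=0 v=1 u=0
t14.Δ1 r=0 clk=1 p=0 q=0 v=1 u=0
t14.Δ2 r=1 clk=1 p=0 q=0 v=1 u=1
t14.Δ3 r=1 clk=1 p=1 q=1 v=1 u=1
t14.Δ4 r=1 clk=1 p=0 q=1 v=1 u=1
t15.Δ0 r=1 clk=1 p=0 q=1 v=1 u=1
t15.Δ1 r=1 clk=0 p=0 q=1 v=1 u=1
t16.Δ0 r=1 clk=0 p=0 q=1 v=1 u=1
t16.Δ1 r=1 clk=1 p=0 q=1 v=1 u=1
t16.Δ2 r=0 clk=1 p=0 q=1 v=1 u=1
t16.Δ3 r=0 clk=1 p=0 q=0 v=1 u=1
t16.Δ4 r=0 clk=1 p=1 q=0 v=1 u=1

no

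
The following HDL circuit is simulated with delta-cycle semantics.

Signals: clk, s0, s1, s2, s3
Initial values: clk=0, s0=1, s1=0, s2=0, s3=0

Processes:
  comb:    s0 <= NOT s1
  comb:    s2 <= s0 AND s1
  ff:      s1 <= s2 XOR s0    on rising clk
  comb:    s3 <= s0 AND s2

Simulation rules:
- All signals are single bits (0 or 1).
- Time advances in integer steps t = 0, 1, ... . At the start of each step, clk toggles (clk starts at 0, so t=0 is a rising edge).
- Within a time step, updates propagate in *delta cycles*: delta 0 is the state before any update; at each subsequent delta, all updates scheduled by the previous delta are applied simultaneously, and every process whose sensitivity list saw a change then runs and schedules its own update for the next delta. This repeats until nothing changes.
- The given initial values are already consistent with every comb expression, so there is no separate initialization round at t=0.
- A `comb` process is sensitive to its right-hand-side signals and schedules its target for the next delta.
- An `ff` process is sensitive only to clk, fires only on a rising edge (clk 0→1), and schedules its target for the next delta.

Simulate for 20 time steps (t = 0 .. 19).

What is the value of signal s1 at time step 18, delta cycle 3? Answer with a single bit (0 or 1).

0

[bits: s1,s2,s3,clk,s0]
t=0: Δ0=00001 Δ1=00011 Δ2=10011 Δ3=11010 Δ4=10010 | 4Δ
t=1: Δ0=10010 Δ1=10000 | 1Δ
t=2: Δ0=10000 Δ1=10010 Δ2=00010 Δ3=00011 | 3Δ
t=3: Δ0=00011 Δ1=00001 | 1Δ
t=4: Δ0=00001 Δ1=00011 Δ2=10011 Δ3=11010 Δ4=10010 | 4Δ
t=5: Δ0=10010 Δ1=10000 | 1Δ
t=6: Δ0=10000 Δ1=10010 Δ2=00010 Δ3=00011 | 3Δ
t=7: Δ0=00011 Δ1=00001 | 1Δ
t=8: Δ0=00001 Δ1=00011 Δ2=10011 Δ3=11010 Δ4=10010 | 4Δ
t=9: Δ0=10010 Δ1=10000 | 1Δ
t=10: Δ0=10000 Δ1=10010 Δ2=00010 Δ3=00011 | 3Δ
t=11: Δ0=00011 Δ1=00001 | 1Δ
t=12: Δ0=00001 Δ1=00011 Δ2=10011 Δ3=11010 Δ4=10010 | 4Δ
t=13: Δ0=10010 Δ1=10000 | 1Δ
t=14: Δ0=10000 Δ1=10010 Δ2=00010 Δ3=00011 | 3Δ
t=15: Δ0=00011 Δ1=00001 | 1Δ
t=16: Δ0=00001 Δ1=00011 Δ2=10011 Δ3=11010 Δ4=10010 | 4Δ
t=17: Δ0=10010 Δ1=10000 | 1Δ
t=18: Δ0=10000 Δ1=10010 Δ2=00010 Δ3=00011 | 3Δ
t=19: Δ0=00011 Δ1=00001 | 1Δ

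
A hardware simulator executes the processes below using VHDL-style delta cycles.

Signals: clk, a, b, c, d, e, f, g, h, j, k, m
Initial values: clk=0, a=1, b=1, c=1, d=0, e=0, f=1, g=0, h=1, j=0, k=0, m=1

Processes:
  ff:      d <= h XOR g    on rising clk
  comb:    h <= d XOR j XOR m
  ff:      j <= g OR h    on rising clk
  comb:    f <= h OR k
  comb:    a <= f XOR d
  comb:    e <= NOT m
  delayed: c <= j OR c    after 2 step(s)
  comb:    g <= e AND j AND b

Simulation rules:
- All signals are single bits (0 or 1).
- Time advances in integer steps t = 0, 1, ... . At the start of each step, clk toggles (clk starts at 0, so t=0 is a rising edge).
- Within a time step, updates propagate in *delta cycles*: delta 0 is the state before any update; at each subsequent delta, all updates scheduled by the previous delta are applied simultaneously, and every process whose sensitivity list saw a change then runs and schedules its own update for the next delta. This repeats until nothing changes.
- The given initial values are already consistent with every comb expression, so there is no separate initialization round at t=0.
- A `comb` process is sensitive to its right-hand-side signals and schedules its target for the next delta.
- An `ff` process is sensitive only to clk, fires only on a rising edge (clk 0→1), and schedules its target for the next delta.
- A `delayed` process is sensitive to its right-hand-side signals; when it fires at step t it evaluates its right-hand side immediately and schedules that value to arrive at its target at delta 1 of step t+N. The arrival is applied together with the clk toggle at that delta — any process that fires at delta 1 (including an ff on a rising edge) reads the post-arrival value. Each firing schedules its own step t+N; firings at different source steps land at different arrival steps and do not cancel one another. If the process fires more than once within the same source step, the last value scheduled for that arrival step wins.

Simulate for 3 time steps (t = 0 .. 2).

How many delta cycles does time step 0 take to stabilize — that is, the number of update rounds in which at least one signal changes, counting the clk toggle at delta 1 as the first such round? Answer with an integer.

t=0 Δ0: e=0 f=1 b=1 d=0 clk=0 k=0 j=0 c=1 a=1 h=1 m=1 g=0
  Δ1: clk:0→1
  Δ2: d:0→1, j:0→1
  Δ3: a:1→0
  (3Δ to stable)
t=1 Δ0: e=0 f=1 b=1 d=1 clk=1 k=0 j=1 c=1 a=0 h=1 m=1 g=0
  Δ1: clk:1→0
  (1Δ to stable)
t=2 Δ0: e=0 f=1 b=1 d=1 clk=0 k=0 j=1 c=1 a=0 h=1 m=1 g=0
  Δ1: clk:0→1
  (1Δ to stable)

3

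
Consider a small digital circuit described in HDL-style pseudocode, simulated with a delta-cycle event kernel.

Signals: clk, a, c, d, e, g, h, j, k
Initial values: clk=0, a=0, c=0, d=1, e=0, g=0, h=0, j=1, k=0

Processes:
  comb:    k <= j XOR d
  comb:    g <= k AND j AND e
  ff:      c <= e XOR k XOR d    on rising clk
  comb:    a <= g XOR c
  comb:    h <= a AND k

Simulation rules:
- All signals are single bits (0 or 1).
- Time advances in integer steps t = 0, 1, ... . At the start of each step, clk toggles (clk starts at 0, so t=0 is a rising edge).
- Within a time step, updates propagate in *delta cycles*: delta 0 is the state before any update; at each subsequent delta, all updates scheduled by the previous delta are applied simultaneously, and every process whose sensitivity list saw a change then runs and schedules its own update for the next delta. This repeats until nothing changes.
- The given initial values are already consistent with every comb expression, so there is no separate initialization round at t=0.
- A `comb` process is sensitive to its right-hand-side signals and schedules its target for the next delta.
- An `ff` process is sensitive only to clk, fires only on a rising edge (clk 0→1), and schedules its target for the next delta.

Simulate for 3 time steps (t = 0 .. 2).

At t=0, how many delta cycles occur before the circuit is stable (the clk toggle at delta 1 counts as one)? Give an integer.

[bits: d,c,k,h,clk,j,a,e,g]
t=0: Δ0=100001000 Δ1=100011000 Δ2=110011000 Δ3=110011100 | 3Δ
t=1: Δ0=110011100 Δ1=110001100 | 1Δ
t=2: Δ0=110001100 Δ1=110011100 | 1Δ

3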